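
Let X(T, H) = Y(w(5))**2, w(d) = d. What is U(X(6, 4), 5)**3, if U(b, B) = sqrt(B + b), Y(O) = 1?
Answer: 6*sqrt(6) ≈ 14.697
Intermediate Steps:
X(T, H) = 1 (X(T, H) = 1**2 = 1)
U(X(6, 4), 5)**3 = (sqrt(5 + 1))**3 = (sqrt(6))**3 = 6*sqrt(6)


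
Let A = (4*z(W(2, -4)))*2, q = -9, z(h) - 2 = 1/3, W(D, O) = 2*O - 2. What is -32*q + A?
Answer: 920/3 ≈ 306.67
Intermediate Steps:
W(D, O) = -2 + 2*O
z(h) = 7/3 (z(h) = 2 + 1/3 = 2 + 1*(⅓) = 2 + ⅓ = 7/3)
A = 56/3 (A = (4*(7/3))*2 = (28/3)*2 = 56/3 ≈ 18.667)
-32*q + A = -32*(-9) + 56/3 = 288 + 56/3 = 920/3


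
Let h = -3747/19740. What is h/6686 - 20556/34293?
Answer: -43065763297/71842006040 ≈ -0.59945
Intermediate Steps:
h = -1249/6580 (h = -3747*1/19740 = -1249/6580 ≈ -0.18982)
h/6686 - 20556/34293 = -1249/6580/6686 - 20556/34293 = -1249/6580*1/6686 - 20556*1/34293 = -1249/43993880 - 6852/11431 = -43065763297/71842006040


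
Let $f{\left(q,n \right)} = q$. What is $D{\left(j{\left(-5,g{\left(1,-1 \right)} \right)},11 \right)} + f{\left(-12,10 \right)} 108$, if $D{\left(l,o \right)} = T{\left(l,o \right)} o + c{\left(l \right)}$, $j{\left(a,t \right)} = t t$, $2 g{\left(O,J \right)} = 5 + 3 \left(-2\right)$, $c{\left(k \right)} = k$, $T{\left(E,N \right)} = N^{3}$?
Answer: $\frac{53381}{4} \approx 13345.0$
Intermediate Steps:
$g{\left(O,J \right)} = - \frac{1}{2}$ ($g{\left(O,J \right)} = \frac{5 + 3 \left(-2\right)}{2} = \frac{5 - 6}{2} = \frac{1}{2} \left(-1\right) = - \frac{1}{2}$)
$j{\left(a,t \right)} = t^{2}$
$D{\left(l,o \right)} = l + o^{4}$ ($D{\left(l,o \right)} = o^{3} o + l = o^{4} + l = l + o^{4}$)
$D{\left(j{\left(-5,g{\left(1,-1 \right)} \right)},11 \right)} + f{\left(-12,10 \right)} 108 = \left(\left(- \frac{1}{2}\right)^{2} + 11^{4}\right) - 1296 = \left(\frac{1}{4} + 14641\right) - 1296 = \frac{58565}{4} - 1296 = \frac{53381}{4}$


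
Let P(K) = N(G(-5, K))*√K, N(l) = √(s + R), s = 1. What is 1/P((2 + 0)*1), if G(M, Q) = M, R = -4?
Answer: -I*√6/6 ≈ -0.40825*I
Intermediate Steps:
N(l) = I*√3 (N(l) = √(1 - 4) = √(-3) = I*√3)
P(K) = I*√3*√K (P(K) = (I*√3)*√K = I*√3*√K)
1/P((2 + 0)*1) = 1/(I*√3*√((2 + 0)*1)) = 1/(I*√3*√(2*1)) = 1/(I*√3*√2) = 1/(I*√6) = -I*√6/6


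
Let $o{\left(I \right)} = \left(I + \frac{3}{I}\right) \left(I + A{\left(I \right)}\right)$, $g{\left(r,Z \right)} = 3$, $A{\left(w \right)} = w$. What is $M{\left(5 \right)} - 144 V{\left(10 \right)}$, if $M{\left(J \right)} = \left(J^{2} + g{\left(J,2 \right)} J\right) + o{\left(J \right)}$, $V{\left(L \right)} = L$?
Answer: $-1344$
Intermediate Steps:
$o{\left(I \right)} = 2 I \left(I + \frac{3}{I}\right)$ ($o{\left(I \right)} = \left(I + \frac{3}{I}\right) \left(I + I\right) = \left(I + \frac{3}{I}\right) 2 I = 2 I \left(I + \frac{3}{I}\right)$)
$M{\left(J \right)} = 6 + 3 J + 3 J^{2}$ ($M{\left(J \right)} = \left(J^{2} + 3 J\right) + \left(6 + 2 J^{2}\right) = 6 + 3 J + 3 J^{2}$)
$M{\left(5 \right)} - 144 V{\left(10 \right)} = \left(6 + 3 \cdot 5 + 3 \cdot 5^{2}\right) - 1440 = \left(6 + 15 + 3 \cdot 25\right) - 1440 = \left(6 + 15 + 75\right) - 1440 = 96 - 1440 = -1344$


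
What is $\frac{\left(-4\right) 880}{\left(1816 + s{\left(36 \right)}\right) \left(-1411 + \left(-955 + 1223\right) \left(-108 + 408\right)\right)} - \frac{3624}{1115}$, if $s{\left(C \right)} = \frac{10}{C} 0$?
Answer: $- \frac{64980633472}{19992510845} \approx -3.2502$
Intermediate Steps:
$s{\left(C \right)} = 0$
$\frac{\left(-4\right) 880}{\left(1816 + s{\left(36 \right)}\right) \left(-1411 + \left(-955 + 1223\right) \left(-108 + 408\right)\right)} - \frac{3624}{1115} = \frac{\left(-4\right) 880}{\left(1816 + 0\right) \left(-1411 + \left(-955 + 1223\right) \left(-108 + 408\right)\right)} - \frac{3624}{1115} = - \frac{3520}{1816 \left(-1411 + 268 \cdot 300\right)} - \frac{3624}{1115} = - \frac{3520}{1816 \left(-1411 + 80400\right)} - \frac{3624}{1115} = - \frac{3520}{1816 \cdot 78989} - \frac{3624}{1115} = - \frac{3520}{143444024} - \frac{3624}{1115} = \left(-3520\right) \frac{1}{143444024} - \frac{3624}{1115} = - \frac{440}{17930503} - \frac{3624}{1115} = - \frac{64980633472}{19992510845}$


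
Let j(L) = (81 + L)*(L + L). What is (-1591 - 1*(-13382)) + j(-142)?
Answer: 29115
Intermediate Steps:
j(L) = 2*L*(81 + L) (j(L) = (81 + L)*(2*L) = 2*L*(81 + L))
(-1591 - 1*(-13382)) + j(-142) = (-1591 - 1*(-13382)) + 2*(-142)*(81 - 142) = (-1591 + 13382) + 2*(-142)*(-61) = 11791 + 17324 = 29115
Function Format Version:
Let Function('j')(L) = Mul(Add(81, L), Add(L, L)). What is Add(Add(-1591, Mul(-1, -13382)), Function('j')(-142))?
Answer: 29115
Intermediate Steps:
Function('j')(L) = Mul(2, L, Add(81, L)) (Function('j')(L) = Mul(Add(81, L), Mul(2, L)) = Mul(2, L, Add(81, L)))
Add(Add(-1591, Mul(-1, -13382)), Function('j')(-142)) = Add(Add(-1591, Mul(-1, -13382)), Mul(2, -142, Add(81, -142))) = Add(Add(-1591, 13382), Mul(2, -142, -61)) = Add(11791, 17324) = 29115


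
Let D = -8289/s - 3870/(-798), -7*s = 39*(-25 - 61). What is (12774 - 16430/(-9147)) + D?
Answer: 17359478448631/1360104018 ≈ 12763.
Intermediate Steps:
s = 3354/7 (s = -39*(-25 - 61)/7 = -39*(-86)/7 = -⅐*(-3354) = 3354/7 ≈ 479.14)
D = -1851243/148694 (D = -8289/3354/7 - 3870/(-798) = -8289*7/3354 - 3870*(-1/798) = -19341/1118 + 645/133 = -1851243/148694 ≈ -12.450)
(12774 - 16430/(-9147)) + D = (12774 - 16430/(-9147)) - 1851243/148694 = (12774 - 16430*(-1/9147)) - 1851243/148694 = (12774 + 16430/9147) - 1851243/148694 = 116860208/9147 - 1851243/148694 = 17359478448631/1360104018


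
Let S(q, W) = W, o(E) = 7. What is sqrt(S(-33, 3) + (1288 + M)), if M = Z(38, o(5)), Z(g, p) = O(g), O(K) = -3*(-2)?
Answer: sqrt(1297) ≈ 36.014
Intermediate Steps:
O(K) = 6
Z(g, p) = 6
M = 6
sqrt(S(-33, 3) + (1288 + M)) = sqrt(3 + (1288 + 6)) = sqrt(3 + 1294) = sqrt(1297)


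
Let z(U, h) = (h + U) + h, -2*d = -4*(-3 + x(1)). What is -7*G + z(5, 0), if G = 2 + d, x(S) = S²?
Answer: 19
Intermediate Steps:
d = -4 (d = -(-2)*(-3 + 1²) = -(-2)*(-3 + 1) = -(-2)*(-2) = -½*8 = -4)
z(U, h) = U + 2*h (z(U, h) = (U + h) + h = U + 2*h)
G = -2 (G = 2 - 4 = -2)
-7*G + z(5, 0) = -7*(-2) + (5 + 2*0) = 14 + (5 + 0) = 14 + 5 = 19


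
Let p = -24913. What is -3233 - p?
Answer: 21680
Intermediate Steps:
-3233 - p = -3233 - 1*(-24913) = -3233 + 24913 = 21680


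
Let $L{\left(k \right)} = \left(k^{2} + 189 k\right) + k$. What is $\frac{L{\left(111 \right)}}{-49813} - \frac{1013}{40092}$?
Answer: $- \frac{1389974381}{1997102796} \approx -0.696$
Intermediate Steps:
$L{\left(k \right)} = k^{2} + 190 k$
$\frac{L{\left(111 \right)}}{-49813} - \frac{1013}{40092} = \frac{111 \left(190 + 111\right)}{-49813} - \frac{1013}{40092} = 111 \cdot 301 \left(- \frac{1}{49813}\right) - \frac{1013}{40092} = 33411 \left(- \frac{1}{49813}\right) - \frac{1013}{40092} = - \frac{33411}{49813} - \frac{1013}{40092} = - \frac{1389974381}{1997102796}$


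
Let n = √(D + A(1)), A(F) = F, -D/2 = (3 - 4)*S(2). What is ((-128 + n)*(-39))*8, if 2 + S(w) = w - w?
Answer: 39936 - 312*I*√3 ≈ 39936.0 - 540.4*I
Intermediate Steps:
S(w) = -2 (S(w) = -2 + (w - w) = -2 + 0 = -2)
D = -4 (D = -2*(3 - 4)*(-2) = -(-2)*(-2) = -2*2 = -4)
n = I*√3 (n = √(-4 + 1) = √(-3) = I*√3 ≈ 1.732*I)
((-128 + n)*(-39))*8 = ((-128 + I*√3)*(-39))*8 = (4992 - 39*I*√3)*8 = 39936 - 312*I*√3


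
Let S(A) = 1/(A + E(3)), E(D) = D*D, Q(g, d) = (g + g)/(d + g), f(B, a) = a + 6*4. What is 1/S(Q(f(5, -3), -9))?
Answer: 25/2 ≈ 12.500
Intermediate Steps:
f(B, a) = 24 + a (f(B, a) = a + 24 = 24 + a)
Q(g, d) = 2*g/(d + g) (Q(g, d) = (2*g)/(d + g) = 2*g/(d + g))
E(D) = D²
S(A) = 1/(9 + A) (S(A) = 1/(A + 3²) = 1/(A + 9) = 1/(9 + A))
1/S(Q(f(5, -3), -9)) = 1/(1/(9 + 2*(24 - 3)/(-9 + (24 - 3)))) = 1/(1/(9 + 2*21/(-9 + 21))) = 1/(1/(9 + 2*21/12)) = 1/(1/(9 + 2*21*(1/12))) = 1/(1/(9 + 7/2)) = 1/(1/(25/2)) = 1/(2/25) = 25/2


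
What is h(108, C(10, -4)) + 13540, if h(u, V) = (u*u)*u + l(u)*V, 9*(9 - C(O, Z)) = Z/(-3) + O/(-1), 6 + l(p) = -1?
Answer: 34375921/27 ≈ 1.2732e+6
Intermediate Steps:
l(p) = -7 (l(p) = -6 - 1 = -7)
C(O, Z) = 9 + O/9 + Z/27 (C(O, Z) = 9 - (Z/(-3) + O/(-1))/9 = 9 - (Z*(-⅓) + O*(-1))/9 = 9 - (-Z/3 - O)/9 = 9 - (-O - Z/3)/9 = 9 + (O/9 + Z/27) = 9 + O/9 + Z/27)
h(u, V) = u³ - 7*V (h(u, V) = (u*u)*u - 7*V = u²*u - 7*V = u³ - 7*V)
h(108, C(10, -4)) + 13540 = (108³ - 7*(9 + (⅑)*10 + (1/27)*(-4))) + 13540 = (1259712 - 7*(9 + 10/9 - 4/27)) + 13540 = (1259712 - 7*269/27) + 13540 = (1259712 - 1883/27) + 13540 = 34010341/27 + 13540 = 34375921/27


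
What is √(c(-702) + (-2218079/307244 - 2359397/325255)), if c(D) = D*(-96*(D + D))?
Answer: 7*I*√2007899964596969649533985/1019720890 ≈ 9727.2*I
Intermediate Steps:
c(D) = -192*D² (c(D) = D*(-192*D) = -192*D²)
√(c(-702) + (-2218079/307244 - 2359397/325255)) = √(-192*(-702)² + (-2218079/307244 - 2359397/325255)) = √(-192*492804 + (-2218079*1/307244 - 2359397*1/325255)) = √(-94618368 + (-2218079/307244 - 2359397/325255)) = √(-94618368 - 29517384837/2039441780) = √(-192968682371999877/2039441780) = 7*I*√2007899964596969649533985/1019720890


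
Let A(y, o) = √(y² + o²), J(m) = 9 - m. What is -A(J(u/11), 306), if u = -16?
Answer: -√11343181/11 ≈ -306.18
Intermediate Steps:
A(y, o) = √(o² + y²)
-A(J(u/11), 306) = -√(306² + (9 - (-16)/11)²) = -√(93636 + (9 - (-16)/11)²) = -√(93636 + (9 - 1*(-16/11))²) = -√(93636 + (9 + 16/11)²) = -√(93636 + (115/11)²) = -√(93636 + 13225/121) = -√(11343181/121) = -√11343181/11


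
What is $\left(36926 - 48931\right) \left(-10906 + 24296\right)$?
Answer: $-160746950$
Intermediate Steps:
$\left(36926 - 48931\right) \left(-10906 + 24296\right) = \left(-12005\right) 13390 = -160746950$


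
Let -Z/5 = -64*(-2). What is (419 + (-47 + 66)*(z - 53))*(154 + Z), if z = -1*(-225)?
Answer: -1791882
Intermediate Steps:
z = 225
Z = -640 (Z = -(-320)*(-2) = -5*128 = -640)
(419 + (-47 + 66)*(z - 53))*(154 + Z) = (419 + (-47 + 66)*(225 - 53))*(154 - 640) = (419 + 19*172)*(-486) = (419 + 3268)*(-486) = 3687*(-486) = -1791882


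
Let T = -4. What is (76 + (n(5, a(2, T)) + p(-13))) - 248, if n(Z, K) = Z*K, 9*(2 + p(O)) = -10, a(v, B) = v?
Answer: -1486/9 ≈ -165.11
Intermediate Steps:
p(O) = -28/9 (p(O) = -2 + (⅑)*(-10) = -2 - 10/9 = -28/9)
n(Z, K) = K*Z
(76 + (n(5, a(2, T)) + p(-13))) - 248 = (76 + (2*5 - 28/9)) - 248 = (76 + (10 - 28/9)) - 248 = (76 + 62/9) - 248 = 746/9 - 248 = -1486/9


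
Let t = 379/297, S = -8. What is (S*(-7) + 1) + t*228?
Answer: 34447/99 ≈ 347.95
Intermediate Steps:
t = 379/297 (t = 379*(1/297) = 379/297 ≈ 1.2761)
(S*(-7) + 1) + t*228 = (-8*(-7) + 1) + (379/297)*228 = (56 + 1) + 28804/99 = 57 + 28804/99 = 34447/99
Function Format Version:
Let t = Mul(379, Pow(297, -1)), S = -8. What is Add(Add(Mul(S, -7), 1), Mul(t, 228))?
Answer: Rational(34447, 99) ≈ 347.95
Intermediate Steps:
t = Rational(379, 297) (t = Mul(379, Rational(1, 297)) = Rational(379, 297) ≈ 1.2761)
Add(Add(Mul(S, -7), 1), Mul(t, 228)) = Add(Add(Mul(-8, -7), 1), Mul(Rational(379, 297), 228)) = Add(Add(56, 1), Rational(28804, 99)) = Add(57, Rational(28804, 99)) = Rational(34447, 99)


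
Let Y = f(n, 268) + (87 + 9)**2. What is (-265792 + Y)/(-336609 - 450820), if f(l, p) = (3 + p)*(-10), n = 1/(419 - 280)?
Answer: 259286/787429 ≈ 0.32928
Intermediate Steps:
n = 1/139 ≈ 0.0071942
f(l, p) = -30 - 10*p
Y = 6506 (Y = (-30 - 10*268) + (87 + 9)**2 = (-30 - 2680) + 96**2 = -2710 + 9216 = 6506)
(-265792 + Y)/(-336609 - 450820) = (-265792 + 6506)/(-336609 - 450820) = -259286/(-787429) = -259286*(-1/787429) = 259286/787429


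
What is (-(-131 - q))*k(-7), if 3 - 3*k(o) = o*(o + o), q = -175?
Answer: 4180/3 ≈ 1393.3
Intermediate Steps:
k(o) = 1 - 2*o**2/3 (k(o) = 1 - o*(o + o)/3 = 1 - o*2*o/3 = 1 - 2*o**2/3)
(-(-131 - q))*k(-7) = (-(-131 - 1*(-175)))*(1 - 2/3*(-7)**2) = (-(-131 + 175))*(1 - 2/3*49) = (-1*44)*(1 - 98/3) = -44*(-95/3) = 4180/3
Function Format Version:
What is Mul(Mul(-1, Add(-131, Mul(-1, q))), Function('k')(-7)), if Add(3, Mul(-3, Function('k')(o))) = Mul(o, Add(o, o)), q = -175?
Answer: Rational(4180, 3) ≈ 1393.3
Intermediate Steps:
Function('k')(o) = Add(1, Mul(Rational(-2, 3), Pow(o, 2))) (Function('k')(o) = Add(1, Mul(Rational(-1, 3), Mul(o, Add(o, o)))) = Add(1, Mul(Rational(-1, 3), Mul(o, Mul(2, o)))) = Add(1, Mul(Rational(-1, 3), Mul(2, Pow(o, 2)))) = Add(1, Mul(Rational(-2, 3), Pow(o, 2))))
Mul(Mul(-1, Add(-131, Mul(-1, q))), Function('k')(-7)) = Mul(Mul(-1, Add(-131, Mul(-1, -175))), Add(1, Mul(Rational(-2, 3), Pow(-7, 2)))) = Mul(Mul(-1, Add(-131, 175)), Add(1, Mul(Rational(-2, 3), 49))) = Mul(Mul(-1, 44), Add(1, Rational(-98, 3))) = Mul(-44, Rational(-95, 3)) = Rational(4180, 3)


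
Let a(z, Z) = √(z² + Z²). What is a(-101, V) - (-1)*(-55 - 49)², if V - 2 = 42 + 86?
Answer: 10816 + √27101 ≈ 10981.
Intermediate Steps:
V = 130 (V = 2 + (42 + 86) = 2 + 128 = 130)
a(z, Z) = √(Z² + z²)
a(-101, V) - (-1)*(-55 - 49)² = √(130² + (-101)²) - (-1)*(-55 - 49)² = √(16900 + 10201) - (-1)*(-104)² = √27101 - (-1)*10816 = √27101 - 1*(-10816) = √27101 + 10816 = 10816 + √27101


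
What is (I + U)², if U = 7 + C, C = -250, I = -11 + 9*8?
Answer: 33124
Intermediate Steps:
I = 61 (I = -11 + 72 = 61)
U = -243 (U = 7 - 250 = -243)
(I + U)² = (61 - 243)² = (-182)² = 33124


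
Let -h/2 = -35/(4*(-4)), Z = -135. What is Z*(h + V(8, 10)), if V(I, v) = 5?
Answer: -675/8 ≈ -84.375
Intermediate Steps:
h = -35/8 (h = -(-70)/(4*(-4)) = -(-70)/(-16) = -(-70)*(-1)/16 = -2*35/16 = -35/8 ≈ -4.3750)
Z*(h + V(8, 10)) = -135*(-35/8 + 5) = -135*5/8 = -675/8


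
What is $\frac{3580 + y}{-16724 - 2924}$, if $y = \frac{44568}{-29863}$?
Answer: $- \frac{26716243}{146687056} \approx -0.18213$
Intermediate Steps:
$y = - \frac{44568}{29863}$ ($y = 44568 \left(- \frac{1}{29863}\right) = - \frac{44568}{29863} \approx -1.4924$)
$\frac{3580 + y}{-16724 - 2924} = \frac{3580 - \frac{44568}{29863}}{-16724 - 2924} = \frac{106864972}{29863 \left(-19648\right)} = \frac{106864972}{29863} \left(- \frac{1}{19648}\right) = - \frac{26716243}{146687056}$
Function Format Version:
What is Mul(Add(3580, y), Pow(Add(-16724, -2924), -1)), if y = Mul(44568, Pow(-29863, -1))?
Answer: Rational(-26716243, 146687056) ≈ -0.18213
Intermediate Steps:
y = Rational(-44568, 29863) (y = Mul(44568, Rational(-1, 29863)) = Rational(-44568, 29863) ≈ -1.4924)
Mul(Add(3580, y), Pow(Add(-16724, -2924), -1)) = Mul(Add(3580, Rational(-44568, 29863)), Pow(Add(-16724, -2924), -1)) = Mul(Rational(106864972, 29863), Pow(-19648, -1)) = Mul(Rational(106864972, 29863), Rational(-1, 19648)) = Rational(-26716243, 146687056)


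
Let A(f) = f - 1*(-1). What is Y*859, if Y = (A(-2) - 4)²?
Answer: 21475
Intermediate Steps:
A(f) = 1 + f (A(f) = f + 1 = 1 + f)
Y = 25 (Y = ((1 - 2) - 4)² = (-1 - 4)² = (-5)² = 25)
Y*859 = 25*859 = 21475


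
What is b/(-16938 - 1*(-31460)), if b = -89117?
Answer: -89117/14522 ≈ -6.1367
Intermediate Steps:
b/(-16938 - 1*(-31460)) = -89117/(-16938 - 1*(-31460)) = -89117/(-16938 + 31460) = -89117/14522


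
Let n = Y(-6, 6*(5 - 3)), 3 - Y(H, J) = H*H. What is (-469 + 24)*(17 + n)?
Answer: 7120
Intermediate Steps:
Y(H, J) = 3 - H² (Y(H, J) = 3 - H*H = 3 - H²)
n = -33 (n = 3 - 1*(-6)² = 3 - 1*36 = 3 - 36 = -33)
(-469 + 24)*(17 + n) = (-469 + 24)*(17 - 33) = -445*(-16) = 7120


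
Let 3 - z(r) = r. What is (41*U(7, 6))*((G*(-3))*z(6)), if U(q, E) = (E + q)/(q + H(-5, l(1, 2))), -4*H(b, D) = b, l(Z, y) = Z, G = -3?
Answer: -19188/11 ≈ -1744.4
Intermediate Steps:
z(r) = 3 - r
H(b, D) = -b/4
U(q, E) = (E + q)/(5/4 + q) (U(q, E) = (E + q)/(q - 1/4*(-5)) = (E + q)/(q + 5/4) = (E + q)/(5/4 + q))
(41*U(7, 6))*((G*(-3))*z(6)) = (41*(4*(6 + 7)/(5 + 4*7)))*((-3*(-3))*(3 - 1*6)) = (41*(4*13/(5 + 28)))*(9*(3 - 6)) = (41*(4*13/33))*(9*(-3)) = (41*(4*(1/33)*13))*(-27) = (41*(52/33))*(-27) = (2132/33)*(-27) = -19188/11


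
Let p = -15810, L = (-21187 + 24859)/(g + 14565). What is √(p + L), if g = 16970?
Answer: I*√54402204570/1855 ≈ 125.74*I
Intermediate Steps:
L = 216/1855 (L = (-21187 + 24859)/(16970 + 14565) = 3672/31535 = 3672*(1/31535) = 216/1855 ≈ 0.11644)
√(p + L) = √(-15810 + 216/1855) = √(-29327334/1855) = I*√54402204570/1855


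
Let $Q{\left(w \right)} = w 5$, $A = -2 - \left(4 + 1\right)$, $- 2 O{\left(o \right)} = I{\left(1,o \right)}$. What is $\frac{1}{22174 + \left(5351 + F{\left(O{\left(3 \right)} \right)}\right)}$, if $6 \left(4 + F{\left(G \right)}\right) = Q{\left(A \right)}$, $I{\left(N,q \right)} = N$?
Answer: $\frac{6}{165091} \approx 3.6344 \cdot 10^{-5}$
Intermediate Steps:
$O{\left(o \right)} = - \frac{1}{2}$ ($O{\left(o \right)} = \left(- \frac{1}{2}\right) 1 = - \frac{1}{2}$)
$A = -7$ ($A = -2 - 5 = -7$)
$Q{\left(w \right)} = 5 w$
$F{\left(G \right)} = - \frac{59}{6}$ ($F{\left(G \right)} = -4 + \frac{5 \left(-7\right)}{6} = -4 + \frac{1}{6} \left(-35\right) = -4 - \frac{35}{6} = - \frac{59}{6}$)
$\frac{1}{22174 + \left(5351 + F{\left(O{\left(3 \right)} \right)}\right)} = \frac{1}{22174 + \left(5351 - \frac{59}{6}\right)} = \frac{1}{22174 + \frac{32047}{6}} = \frac{1}{\frac{165091}{6}} = \frac{6}{165091}$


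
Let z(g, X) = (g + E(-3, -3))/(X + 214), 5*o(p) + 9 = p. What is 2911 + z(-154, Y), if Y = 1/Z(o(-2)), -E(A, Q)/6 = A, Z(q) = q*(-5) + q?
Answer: 27418547/9421 ≈ 2910.4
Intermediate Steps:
o(p) = -9/5 + p/5
Z(q) = -4*q (Z(q) = -5*q + q = -4*q)
E(A, Q) = -6*A
Y = 5/44 (Y = 1/(-4*(-9/5 + (1/5)*(-2))) = 1/(-4*(-9/5 - 2/5)) = 1/(-4*(-11/5)) = 1/(44/5) = 5/44 ≈ 0.11364)
z(g, X) = (18 + g)/(214 + X) (z(g, X) = (g - 6*(-3))/(X + 214) = (g + 18)/(214 + X) = (18 + g)/(214 + X))
2911 + z(-154, Y) = 2911 + (18 - 154)/(214 + 5/44) = 2911 - 136/(9421/44) = 2911 + (44/9421)*(-136) = 2911 - 5984/9421 = 27418547/9421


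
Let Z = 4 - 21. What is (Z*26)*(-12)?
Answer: 5304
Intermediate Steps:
Z = -17
(Z*26)*(-12) = -17*26*(-12) = -442*(-12) = 5304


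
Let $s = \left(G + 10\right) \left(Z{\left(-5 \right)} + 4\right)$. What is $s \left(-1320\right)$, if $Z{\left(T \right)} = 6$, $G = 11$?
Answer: $-277200$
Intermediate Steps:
$s = 210$ ($s = \left(11 + 10\right) \left(6 + 4\right) = 21 \cdot 10 = 210$)
$s \left(-1320\right) = 210 \left(-1320\right) = -277200$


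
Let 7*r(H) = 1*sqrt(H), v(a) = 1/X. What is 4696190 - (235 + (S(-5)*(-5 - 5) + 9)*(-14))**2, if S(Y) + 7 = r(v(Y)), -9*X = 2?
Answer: 3939349 + 52260*I*sqrt(2) ≈ 3.9393e+6 + 73907.0*I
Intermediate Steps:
X = -2/9 (X = -1/9*2 = -2/9 ≈ -0.22222)
v(a) = -9/2 (v(a) = 1/(-2/9) = -9/2)
r(H) = sqrt(H)/7 (r(H) = (1*sqrt(H))/7 = sqrt(H)/7)
S(Y) = -7 + 3*I*sqrt(2)/14 (S(Y) = -7 + sqrt(-9/2)/7 = -7 + (3*I*sqrt(2)/2)/7 = -7 + 3*I*sqrt(2)/14)
4696190 - (235 + (S(-5)*(-5 - 5) + 9)*(-14))**2 = 4696190 - (235 + ((-7 + 3*I*sqrt(2)/14)*(-5 - 5) + 9)*(-14))**2 = 4696190 - (235 + ((-7 + 3*I*sqrt(2)/14)*(-10) + 9)*(-14))**2 = 4696190 - (235 + ((70 - 15*I*sqrt(2)/7) + 9)*(-14))**2 = 4696190 - (235 + (79 - 15*I*sqrt(2)/7)*(-14))**2 = 4696190 - (235 + (-1106 + 30*I*sqrt(2)))**2 = 4696190 - (-871 + 30*I*sqrt(2))**2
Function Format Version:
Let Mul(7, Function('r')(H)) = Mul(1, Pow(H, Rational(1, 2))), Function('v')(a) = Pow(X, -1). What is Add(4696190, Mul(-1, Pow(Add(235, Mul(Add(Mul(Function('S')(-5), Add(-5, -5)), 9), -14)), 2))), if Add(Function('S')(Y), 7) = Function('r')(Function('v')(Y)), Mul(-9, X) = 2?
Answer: Add(3939349, Mul(52260, I, Pow(2, Rational(1, 2)))) ≈ Add(3.9393e+6, Mul(73907., I))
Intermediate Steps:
X = Rational(-2, 9) (X = Mul(Rational(-1, 9), 2) = Rational(-2, 9) ≈ -0.22222)
Function('v')(a) = Rational(-9, 2) (Function('v')(a) = Pow(Rational(-2, 9), -1) = Rational(-9, 2))
Function('r')(H) = Mul(Rational(1, 7), Pow(H, Rational(1, 2))) (Function('r')(H) = Mul(Rational(1, 7), Mul(1, Pow(H, Rational(1, 2)))) = Mul(Rational(1, 7), Pow(H, Rational(1, 2))))
Function('S')(Y) = Add(-7, Mul(Rational(3, 14), I, Pow(2, Rational(1, 2)))) (Function('S')(Y) = Add(-7, Mul(Rational(1, 7), Pow(Rational(-9, 2), Rational(1, 2)))) = Add(-7, Mul(Rational(1, 7), Mul(Rational(3, 2), I, Pow(2, Rational(1, 2))))) = Add(-7, Mul(Rational(3, 14), I, Pow(2, Rational(1, 2)))))
Add(4696190, Mul(-1, Pow(Add(235, Mul(Add(Mul(Function('S')(-5), Add(-5, -5)), 9), -14)), 2))) = Add(4696190, Mul(-1, Pow(Add(235, Mul(Add(Mul(Add(-7, Mul(Rational(3, 14), I, Pow(2, Rational(1, 2)))), Add(-5, -5)), 9), -14)), 2))) = Add(4696190, Mul(-1, Pow(Add(235, Mul(Add(Mul(Add(-7, Mul(Rational(3, 14), I, Pow(2, Rational(1, 2)))), -10), 9), -14)), 2))) = Add(4696190, Mul(-1, Pow(Add(235, Mul(Add(Add(70, Mul(Rational(-15, 7), I, Pow(2, Rational(1, 2)))), 9), -14)), 2))) = Add(4696190, Mul(-1, Pow(Add(235, Mul(Add(79, Mul(Rational(-15, 7), I, Pow(2, Rational(1, 2)))), -14)), 2))) = Add(4696190, Mul(-1, Pow(Add(235, Add(-1106, Mul(30, I, Pow(2, Rational(1, 2))))), 2))) = Add(4696190, Mul(-1, Pow(Add(-871, Mul(30, I, Pow(2, Rational(1, 2)))), 2)))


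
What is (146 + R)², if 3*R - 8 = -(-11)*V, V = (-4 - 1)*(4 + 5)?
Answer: 2401/9 ≈ 266.78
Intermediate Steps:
V = -45 (V = -5*9 = -45)
R = -487/3 (R = 8/3 + (-(-11)*(-45))/3 = 8/3 + (-11*45)/3 = 8/3 + (⅓)*(-495) = 8/3 - 165 = -487/3 ≈ -162.33)
(146 + R)² = (146 - 487/3)² = (-49/3)² = 2401/9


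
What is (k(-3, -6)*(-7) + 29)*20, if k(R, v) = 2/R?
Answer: 2020/3 ≈ 673.33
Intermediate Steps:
(k(-3, -6)*(-7) + 29)*20 = ((2/(-3))*(-7) + 29)*20 = ((2*(-1/3))*(-7) + 29)*20 = (-2/3*(-7) + 29)*20 = (14/3 + 29)*20 = (101/3)*20 = 2020/3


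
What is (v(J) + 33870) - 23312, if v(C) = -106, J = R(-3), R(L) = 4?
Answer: 10452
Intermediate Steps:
J = 4
(v(J) + 33870) - 23312 = (-106 + 33870) - 23312 = 33764 - 23312 = 10452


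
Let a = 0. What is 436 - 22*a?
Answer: 436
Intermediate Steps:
436 - 22*a = 436 - 22*0 = 436 + 0 = 436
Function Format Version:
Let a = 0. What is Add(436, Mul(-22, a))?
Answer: 436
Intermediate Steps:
Add(436, Mul(-22, a)) = Add(436, Mul(-22, 0)) = Add(436, 0) = 436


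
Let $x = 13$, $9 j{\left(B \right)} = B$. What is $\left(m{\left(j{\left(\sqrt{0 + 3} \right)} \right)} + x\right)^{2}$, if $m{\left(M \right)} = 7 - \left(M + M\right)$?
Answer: $\frac{10804}{27} - \frac{80 \sqrt{3}}{9} \approx 384.75$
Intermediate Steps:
$j{\left(B \right)} = \frac{B}{9}$
$m{\left(M \right)} = 7 - 2 M$
$\left(m{\left(j{\left(\sqrt{0 + 3} \right)} \right)} + x\right)^{2} = \left(\left(7 - 2 \frac{\sqrt{0 + 3}}{9}\right) + 13\right)^{2} = \left(\left(7 - 2 \frac{\sqrt{3}}{9}\right) + 13\right)^{2} = \left(\left(7 - \frac{2 \sqrt{3}}{9}\right) + 13\right)^{2} = \left(20 - \frac{2 \sqrt{3}}{9}\right)^{2}$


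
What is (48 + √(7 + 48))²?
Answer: (48 + √55)² ≈ 3071.0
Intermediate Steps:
(48 + √(7 + 48))² = (48 + √55)²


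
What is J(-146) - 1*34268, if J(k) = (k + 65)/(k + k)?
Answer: -10006175/292 ≈ -34268.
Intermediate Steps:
J(k) = (65 + k)/(2*k) (J(k) = (65 + k)/((2*k)) = (65 + k)*(1/(2*k)) = (65 + k)/(2*k))
J(-146) - 1*34268 = (½)*(65 - 146)/(-146) - 1*34268 = (½)*(-1/146)*(-81) - 34268 = 81/292 - 34268 = -10006175/292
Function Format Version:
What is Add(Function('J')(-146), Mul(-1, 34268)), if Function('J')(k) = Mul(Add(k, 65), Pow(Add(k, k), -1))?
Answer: Rational(-10006175, 292) ≈ -34268.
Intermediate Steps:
Function('J')(k) = Mul(Rational(1, 2), Pow(k, -1), Add(65, k)) (Function('J')(k) = Mul(Add(65, k), Pow(Mul(2, k), -1)) = Mul(Add(65, k), Mul(Rational(1, 2), Pow(k, -1))) = Mul(Rational(1, 2), Pow(k, -1), Add(65, k)))
Add(Function('J')(-146), Mul(-1, 34268)) = Add(Mul(Rational(1, 2), Pow(-146, -1), Add(65, -146)), Mul(-1, 34268)) = Add(Mul(Rational(1, 2), Rational(-1, 146), -81), -34268) = Add(Rational(81, 292), -34268) = Rational(-10006175, 292)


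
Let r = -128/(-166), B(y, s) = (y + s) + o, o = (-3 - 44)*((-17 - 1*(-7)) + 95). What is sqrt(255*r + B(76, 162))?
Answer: I*sqrt(24527413)/83 ≈ 59.669*I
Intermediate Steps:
o = -3995 (o = -47*((-17 + 7) + 95) = -47*(-10 + 95) = -47*85 = -3995)
B(y, s) = -3995 + s + y (B(y, s) = (y + s) - 3995 = (s + y) - 3995 = -3995 + s + y)
r = 64/83 (r = -128*(-1/166) = 64/83 ≈ 0.77108)
sqrt(255*r + B(76, 162)) = sqrt(255*(64/83) + (-3995 + 162 + 76)) = sqrt(16320/83 - 3757) = sqrt(-295511/83) = I*sqrt(24527413)/83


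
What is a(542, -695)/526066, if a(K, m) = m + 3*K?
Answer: 931/526066 ≈ 0.0017697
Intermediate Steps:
a(542, -695)/526066 = (-695 + 3*542)/526066 = (-695 + 1626)*(1/526066) = 931*(1/526066) = 931/526066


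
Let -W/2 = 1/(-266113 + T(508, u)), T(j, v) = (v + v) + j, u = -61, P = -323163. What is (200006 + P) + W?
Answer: -32726140137/265727 ≈ -1.2316e+5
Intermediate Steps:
T(j, v) = j + 2*v (T(j, v) = 2*v + j = j + 2*v)
W = 2/265727 (W = -2/(-266113 + (508 + 2*(-61))) = -2/(-266113 + (508 - 122)) = -2/(-266113 + 386) = -2/(-265727) = -2*(-1/265727) = 2/265727 ≈ 7.5265e-6)
(200006 + P) + W = (200006 - 323163) + 2/265727 = -123157 + 2/265727 = -32726140137/265727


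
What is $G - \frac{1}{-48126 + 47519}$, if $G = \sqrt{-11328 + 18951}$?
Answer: $\frac{1}{607} + 33 \sqrt{7} \approx 87.311$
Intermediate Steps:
$G = 33 \sqrt{7}$ ($G = \sqrt{7623} = 33 \sqrt{7} \approx 87.31$)
$G - \frac{1}{-48126 + 47519} = 33 \sqrt{7} - \frac{1}{-48126 + 47519} = 33 \sqrt{7} - \frac{1}{-607} = 33 \sqrt{7} - - \frac{1}{607} = 33 \sqrt{7} + \frac{1}{607} = \frac{1}{607} + 33 \sqrt{7}$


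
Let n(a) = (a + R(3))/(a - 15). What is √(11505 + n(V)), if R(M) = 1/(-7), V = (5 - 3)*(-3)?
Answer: √5073834/21 ≈ 107.26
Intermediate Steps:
V = -6 (V = 2*(-3) = -6)
R(M) = -⅐
n(a) = (-⅐ + a)/(-15 + a) (n(a) = (a - ⅐)/(a - 15) = (-⅐ + a)/(-15 + a))
√(11505 + n(V)) = √(11505 + (-⅐ - 6)/(-15 - 6)) = √(11505 - 43/7/(-21)) = √(11505 - 1/21*(-43/7)) = √(11505 + 43/147) = √(1691278/147) = √5073834/21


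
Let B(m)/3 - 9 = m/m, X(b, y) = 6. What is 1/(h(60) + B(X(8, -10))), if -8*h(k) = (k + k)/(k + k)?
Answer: 8/239 ≈ 0.033473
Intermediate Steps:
h(k) = -1/8 (h(k) = -(k + k)/(8*(k + k)) = -2*k/(8*(2*k)) = -2*k*1/(2*k)/8 = -1/8*1 = -1/8)
B(m) = 30 (B(m) = 27 + 3*(m/m) = 27 + 3*1 = 27 + 3 = 30)
1/(h(60) + B(X(8, -10))) = 1/(-1/8 + 30) = 1/(239/8) = 8/239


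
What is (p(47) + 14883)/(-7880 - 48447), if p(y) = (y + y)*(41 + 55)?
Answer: -23907/56327 ≈ -0.42443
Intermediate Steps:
p(y) = 192*y (p(y) = (2*y)*96 = 192*y)
(p(47) + 14883)/(-7880 - 48447) = (192*47 + 14883)/(-7880 - 48447) = (9024 + 14883)/(-56327) = 23907*(-1/56327) = -23907/56327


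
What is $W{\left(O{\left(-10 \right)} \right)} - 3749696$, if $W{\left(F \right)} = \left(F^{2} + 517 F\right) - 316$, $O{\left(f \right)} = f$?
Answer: $-3755082$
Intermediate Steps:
$W{\left(F \right)} = -316 + F^{2} + 517 F$
$W{\left(O{\left(-10 \right)} \right)} - 3749696 = \left(-316 + \left(-10\right)^{2} + 517 \left(-10\right)\right) - 3749696 = \left(-316 + 100 - 5170\right) - 3749696 = -5386 - 3749696 = -3755082$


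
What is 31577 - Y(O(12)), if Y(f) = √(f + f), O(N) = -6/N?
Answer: 31577 - I ≈ 31577.0 - 1.0*I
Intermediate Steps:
Y(f) = √2*√f (Y(f) = √(2*f) = √2*√f)
31577 - Y(O(12)) = 31577 - √2*√(-6/12) = 31577 - √2*√(-6*1/12) = 31577 - √2*√(-½) = 31577 - √2*I*√2/2 = 31577 - I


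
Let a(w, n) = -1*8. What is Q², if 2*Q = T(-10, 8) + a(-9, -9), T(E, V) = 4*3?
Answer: 4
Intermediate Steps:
a(w, n) = -8
T(E, V) = 12
Q = 2 (Q = (12 - 8)/2 = (½)*4 = 2)
Q² = 2² = 4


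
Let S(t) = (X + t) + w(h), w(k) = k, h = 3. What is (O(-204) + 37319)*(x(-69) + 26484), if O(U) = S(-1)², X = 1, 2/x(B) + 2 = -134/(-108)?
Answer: 40528353408/41 ≈ 9.8850e+8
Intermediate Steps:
x(B) = -108/41 (x(B) = 2/(-2 - 134/(-108)) = 2/(-2 - 134*(-1/108)) = 2/(-2 + 67/54) = 2/(-41/54) = 2*(-54/41) = -108/41)
S(t) = 4 + t (S(t) = (1 + t) + 3 = 4 + t)
O(U) = 9 (O(U) = (4 - 1)² = 3² = 9)
(O(-204) + 37319)*(x(-69) + 26484) = (9 + 37319)*(-108/41 + 26484) = 37328*(1085736/41) = 40528353408/41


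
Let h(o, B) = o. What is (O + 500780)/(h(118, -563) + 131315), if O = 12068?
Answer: 512848/131433 ≈ 3.9020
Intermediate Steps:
(O + 500780)/(h(118, -563) + 131315) = (12068 + 500780)/(118 + 131315) = 512848/131433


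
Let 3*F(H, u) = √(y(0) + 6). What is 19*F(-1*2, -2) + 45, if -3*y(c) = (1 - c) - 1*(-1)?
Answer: 45 + 76*√3/9 ≈ 59.626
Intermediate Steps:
y(c) = -⅔ + c/3 (y(c) = -((1 - c) - 1*(-1))/3 = -((1 - c) + 1)/3 = -(2 - c)/3 = -⅔ + c/3)
F(H, u) = 4*√3/9 (F(H, u) = √((-⅔ + (⅓)*0) + 6)/3 = √((-⅔ + 0) + 6)/3 = √(-⅔ + 6)/3 = √(16/3)/3 = (4*√3/3)/3 = 4*√3/9)
19*F(-1*2, -2) + 45 = 19*(4*√3/9) + 45 = 76*√3/9 + 45 = 45 + 76*√3/9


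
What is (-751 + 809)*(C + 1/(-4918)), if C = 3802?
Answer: 542248815/2459 ≈ 2.2052e+5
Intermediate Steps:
(-751 + 809)*(C + 1/(-4918)) = (-751 + 809)*(3802 + 1/(-4918)) = 58*(3802 - 1/4918) = 58*(18698235/4918) = 542248815/2459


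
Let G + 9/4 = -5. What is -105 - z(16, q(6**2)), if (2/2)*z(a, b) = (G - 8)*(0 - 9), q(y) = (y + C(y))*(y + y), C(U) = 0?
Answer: -969/4 ≈ -242.25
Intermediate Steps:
G = -29/4 (G = -9/4 - 5 = -29/4 ≈ -7.2500)
q(y) = 2*y**2 (q(y) = (y + 0)*(y + y) = y*(2*y) = 2*y**2)
z(a, b) = 549/4 (z(a, b) = (-29/4 - 8)*(0 - 9) = -61/4*(-9) = 549/4)
-105 - z(16, q(6**2)) = -105 - 1*549/4 = -105 - 549/4 = -969/4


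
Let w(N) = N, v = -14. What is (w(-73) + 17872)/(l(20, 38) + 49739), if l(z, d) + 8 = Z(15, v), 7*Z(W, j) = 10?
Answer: 124593/348127 ≈ 0.35790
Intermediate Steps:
Z(W, j) = 10/7 (Z(W, j) = (⅐)*10 = 10/7)
l(z, d) = -46/7 (l(z, d) = -8 + 10/7 = -46/7)
(w(-73) + 17872)/(l(20, 38) + 49739) = (-73 + 17872)/(-46/7 + 49739) = 17799/(348127/7) = 17799*(7/348127) = 124593/348127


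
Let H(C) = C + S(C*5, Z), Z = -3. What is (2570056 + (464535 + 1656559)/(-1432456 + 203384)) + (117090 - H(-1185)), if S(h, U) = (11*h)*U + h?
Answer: 1535559093269/614536 ≈ 2.4987e+6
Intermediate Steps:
S(h, U) = h + 11*U*h (S(h, U) = 11*U*h + h = h + 11*U*h)
H(C) = -159*C (H(C) = C + (C*5)*(1 + 11*(-3)) = C + (5*C)*(1 - 33) = C + (5*C)*(-32) = C - 160*C = -159*C)
(2570056 + (464535 + 1656559)/(-1432456 + 203384)) + (117090 - H(-1185)) = (2570056 + (464535 + 1656559)/(-1432456 + 203384)) + (117090 - (-159)*(-1185)) = (2570056 + 2121094/(-1229072)) + (117090 - 1*188415) = (2570056 + 2121094*(-1/1229072)) + (117090 - 188415) = (2570056 - 1060547/614536) - 71325 = 1579390873469/614536 - 71325 = 1535559093269/614536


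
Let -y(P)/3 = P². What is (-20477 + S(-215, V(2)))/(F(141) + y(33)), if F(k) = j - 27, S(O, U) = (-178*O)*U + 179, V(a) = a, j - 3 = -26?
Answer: -56242/3317 ≈ -16.956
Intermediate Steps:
j = -23 (j = 3 - 26 = -23)
y(P) = -3*P²
S(O, U) = 179 - 178*O*U (S(O, U) = -178*O*U + 179 = 179 - 178*O*U)
F(k) = -50 (F(k) = -23 - 27 = -50)
(-20477 + S(-215, V(2)))/(F(141) + y(33)) = (-20477 + (179 - 178*(-215)*2))/(-50 - 3*33²) = (-20477 + (179 + 76540))/(-50 - 3*1089) = (-20477 + 76719)/(-50 - 3267) = 56242/(-3317) = 56242*(-1/3317) = -56242/3317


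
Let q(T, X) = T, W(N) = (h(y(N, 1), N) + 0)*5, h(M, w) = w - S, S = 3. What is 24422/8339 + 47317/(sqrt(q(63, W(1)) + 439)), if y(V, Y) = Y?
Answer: 24422/8339 + 47317*sqrt(502)/502 ≈ 2114.8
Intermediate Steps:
h(M, w) = -3 + w (h(M, w) = w - 1*3 = w - 3 = -3 + w)
W(N) = -15 + 5*N (W(N) = ((-3 + N) + 0)*5 = (-3 + N)*5 = -15 + 5*N)
24422/8339 + 47317/(sqrt(q(63, W(1)) + 439)) = 24422/8339 + 47317/(sqrt(63 + 439)) = 24422*(1/8339) + 47317/(sqrt(502)) = 24422/8339 + 47317*(sqrt(502)/502) = 24422/8339 + 47317*sqrt(502)/502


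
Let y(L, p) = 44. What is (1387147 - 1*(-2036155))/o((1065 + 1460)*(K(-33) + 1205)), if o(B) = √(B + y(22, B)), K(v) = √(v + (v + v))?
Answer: 3423302*√3/(3*√(1014223 + 2525*I*√11)) ≈ 1962.5 - 8.102*I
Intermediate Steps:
K(v) = √3*√v (K(v) = √(v + 2*v) = √(3*v) = √3*√v)
o(B) = √(44 + B) (o(B) = √(B + 44) = √(44 + B))
(1387147 - 1*(-2036155))/o((1065 + 1460)*(K(-33) + 1205)) = (1387147 - 1*(-2036155))/(√(44 + (1065 + 1460)*(√3*√(-33) + 1205))) = (1387147 + 2036155)/(√(44 + 2525*(√3*(I*√33) + 1205))) = 3423302/(√(44 + 2525*(3*I*√11 + 1205))) = 3423302/(√(44 + 2525*(1205 + 3*I*√11))) = 3423302/(√(44 + (3042625 + 7575*I*√11))) = 3423302/(√(3042669 + 7575*I*√11)) = 3423302/√(3042669 + 7575*I*√11)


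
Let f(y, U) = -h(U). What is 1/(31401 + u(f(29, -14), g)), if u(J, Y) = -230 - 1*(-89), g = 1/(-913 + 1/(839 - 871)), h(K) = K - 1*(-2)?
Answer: 1/31260 ≈ 3.1990e-5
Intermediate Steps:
h(K) = 2 + K (h(K) = K + 2 = 2 + K)
f(y, U) = -2 - U (f(y, U) = -(2 + U) = -2 - U)
g = -32/29217 (g = 1/(-913 + 1/(-32)) = 1/(-913 - 1/32) = 1/(-29217/32) = -32/29217 ≈ -0.0010953)
u(J, Y) = -141 (u(J, Y) = -230 + 89 = -141)
1/(31401 + u(f(29, -14), g)) = 1/(31401 - 141) = 1/31260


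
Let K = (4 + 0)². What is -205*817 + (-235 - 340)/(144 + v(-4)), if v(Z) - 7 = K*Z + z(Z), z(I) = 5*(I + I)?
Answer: -7872370/47 ≈ -1.6750e+5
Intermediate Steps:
z(I) = 10*I (z(I) = 5*(2*I) = 10*I)
K = 16 (K = 4² = 16)
v(Z) = 7 + 26*Z (v(Z) = 7 + (16*Z + 10*Z) = 7 + 26*Z)
-205*817 + (-235 - 340)/(144 + v(-4)) = -205*817 + (-235 - 340)/(144 + (7 + 26*(-4))) = -167485 - 575/(144 + (7 - 104)) = -167485 - 575/(144 - 97) = -167485 - 575/47 = -7872370/47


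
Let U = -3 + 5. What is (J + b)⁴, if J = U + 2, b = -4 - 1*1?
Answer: 1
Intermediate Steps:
U = 2
b = -5 (b = -4 - 1 = -5)
J = 4 (J = 2 + 2 = 4)
(J + b)⁴ = (4 - 5)⁴ = (-1)⁴ = 1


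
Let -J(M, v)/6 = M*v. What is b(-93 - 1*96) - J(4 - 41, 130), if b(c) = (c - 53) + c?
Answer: -29291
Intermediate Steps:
J(M, v) = -6*M*v
b(c) = -53 + 2*c (b(c) = (-53 + c) + c = -53 + 2*c)
b(-93 - 1*96) - J(4 - 41, 130) = (-53 + 2*(-93 - 1*96)) - (-6)*(4 - 41)*130 = (-53 + 2*(-93 - 96)) - (-6)*(-37)*130 = (-53 + 2*(-189)) - 1*28860 = (-53 - 378) - 28860 = -431 - 28860 = -29291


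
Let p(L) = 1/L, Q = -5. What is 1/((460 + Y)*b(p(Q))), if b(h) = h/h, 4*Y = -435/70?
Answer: 56/25673 ≈ 0.0021813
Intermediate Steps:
Y = -87/56 (Y = (-435/70)/4 = (-435*1/70)/4 = (¼)*(-87/14) = -87/56 ≈ -1.5536)
b(h) = 1
1/((460 + Y)*b(p(Q))) = 1/((460 - 87/56)*1) = 1/((25673/56)*1) = 1/(25673/56) = 56/25673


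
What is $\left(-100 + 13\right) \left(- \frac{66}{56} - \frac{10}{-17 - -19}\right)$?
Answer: $\frac{15051}{28} \approx 537.54$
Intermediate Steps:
$\left(-100 + 13\right) \left(- \frac{66}{56} - \frac{10}{-17 - -19}\right) = - 87 \left(\left(-66\right) \frac{1}{56} - \frac{10}{-17 + 19}\right) = - 87 \left(- \frac{33}{28} - \frac{10}{2}\right) = - 87 \left(- \frac{33}{28} - 5\right) = \left(-87\right) \left(- \frac{173}{28}\right) = \frac{15051}{28}$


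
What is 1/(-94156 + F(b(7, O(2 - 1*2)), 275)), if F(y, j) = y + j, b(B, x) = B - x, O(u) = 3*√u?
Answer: -1/93874 ≈ -1.0653e-5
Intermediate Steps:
F(y, j) = j + y
1/(-94156 + F(b(7, O(2 - 1*2)), 275)) = 1/(-94156 + (275 + (7 - 3*√(2 - 1*2)))) = 1/(-94156 + (275 + (7 - 3*√(2 - 2)))) = 1/(-94156 + (275 + (7 - 3*√0))) = 1/(-94156 + (275 + (7 - 3*0))) = 1/(-94156 + (275 + (7 - 1*0))) = 1/(-94156 + (275 + (7 + 0))) = 1/(-94156 + (275 + 7)) = 1/(-94156 + 282) = 1/(-93874) = -1/93874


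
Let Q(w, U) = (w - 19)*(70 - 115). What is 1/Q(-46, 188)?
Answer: 1/2925 ≈ 0.00034188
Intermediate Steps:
Q(w, U) = 855 - 45*w (Q(w, U) = (-19 + w)*(-45) = 855 - 45*w)
1/Q(-46, 188) = 1/(855 - 45*(-46)) = 1/(855 + 2070) = 1/2925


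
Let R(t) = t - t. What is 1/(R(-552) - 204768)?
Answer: -1/204768 ≈ -4.8836e-6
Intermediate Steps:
R(t) = 0
1/(R(-552) - 204768) = 1/(0 - 204768) = 1/(-204768) = -1/204768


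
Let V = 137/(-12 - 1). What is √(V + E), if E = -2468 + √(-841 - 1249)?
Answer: √(-418873 + 169*I*√2090)/13 ≈ 0.45912 + 49.787*I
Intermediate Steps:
V = -137/13 (V = 137/(-13) = 137*(-1/13) = -137/13 ≈ -10.538)
E = -2468 + I*√2090 (E = -2468 + √(-2090) = -2468 + I*√2090 ≈ -2468.0 + 45.716*I)
√(V + E) = √(-137/13 + (-2468 + I*√2090)) = √(-32221/13 + I*√2090)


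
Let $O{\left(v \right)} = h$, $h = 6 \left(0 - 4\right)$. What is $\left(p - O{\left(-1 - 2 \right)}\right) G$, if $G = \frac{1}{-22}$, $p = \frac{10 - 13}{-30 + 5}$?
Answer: $- \frac{603}{550} \approx -1.0964$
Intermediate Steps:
$h = -24$ ($h = 6 \left(-4\right) = -24$)
$O{\left(v \right)} = -24$
$p = \frac{3}{25}$ ($p = - \frac{3}{-25} = \left(-3\right) \left(- \frac{1}{25}\right) = \frac{3}{25} \approx 0.12$)
$G = - \frac{1}{22} \approx -0.045455$
$\left(p - O{\left(-1 - 2 \right)}\right) G = \left(\frac{3}{25} - -24\right) \left(- \frac{1}{22}\right) = \left(\frac{3}{25} + 24\right) \left(- \frac{1}{22}\right) = \frac{603}{25} \left(- \frac{1}{22}\right) = - \frac{603}{550}$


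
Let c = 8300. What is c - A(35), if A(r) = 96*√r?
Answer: 8300 - 96*√35 ≈ 7732.1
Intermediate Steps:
c - A(35) = 8300 - 96*√35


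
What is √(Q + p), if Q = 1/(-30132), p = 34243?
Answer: 5*√3838333479/1674 ≈ 185.05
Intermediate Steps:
Q = -1/30132 ≈ -3.3187e-5
√(Q + p) = √(-1/30132 + 34243) = √(1031810075/30132) = 5*√3838333479/1674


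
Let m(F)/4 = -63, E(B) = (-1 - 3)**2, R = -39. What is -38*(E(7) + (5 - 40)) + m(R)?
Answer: 470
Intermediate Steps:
E(B) = 16 (E(B) = (-4)**2 = 16)
m(F) = -252 (m(F) = 4*(-63) = -252)
-38*(E(7) + (5 - 40)) + m(R) = -38*(16 + (5 - 40)) - 252 = -38*(16 - 35) - 252 = -38*(-19) - 252 = 722 - 252 = 470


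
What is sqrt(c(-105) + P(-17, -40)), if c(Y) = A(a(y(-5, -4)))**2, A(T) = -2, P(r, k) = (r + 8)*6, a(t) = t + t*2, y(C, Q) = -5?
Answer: 5*I*sqrt(2) ≈ 7.0711*I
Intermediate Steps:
a(t) = 3*t (a(t) = t + 2*t = 3*t)
P(r, k) = 48 + 6*r (P(r, k) = (8 + r)*6 = 48 + 6*r)
c(Y) = 4 (c(Y) = (-2)**2 = 4)
sqrt(c(-105) + P(-17, -40)) = sqrt(4 + (48 + 6*(-17))) = sqrt(4 + (48 - 102)) = sqrt(4 - 54) = sqrt(-50) = 5*I*sqrt(2)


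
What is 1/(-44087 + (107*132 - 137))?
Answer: -1/30100 ≈ -3.3223e-5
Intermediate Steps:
1/(-44087 + (107*132 - 137)) = 1/(-44087 + (14124 - 137)) = 1/(-44087 + 13987) = 1/(-30100) = -1/30100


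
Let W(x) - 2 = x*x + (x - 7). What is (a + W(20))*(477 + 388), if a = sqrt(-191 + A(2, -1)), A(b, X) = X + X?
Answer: 358975 + 865*I*sqrt(193) ≈ 3.5898e+5 + 12017.0*I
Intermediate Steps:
A(b, X) = 2*X
a = I*sqrt(193) (a = sqrt(-191 + 2*(-1)) = sqrt(-191 - 2) = sqrt(-193) = I*sqrt(193) ≈ 13.892*I)
W(x) = -5 + x + x**2 (W(x) = 2 + (x*x + (x - 7)) = 2 + (x**2 + (-7 + x)) = 2 + (-7 + x + x**2) = -5 + x + x**2)
(a + W(20))*(477 + 388) = (I*sqrt(193) + (-5 + 20 + 20**2))*(477 + 388) = (I*sqrt(193) + (-5 + 20 + 400))*865 = (I*sqrt(193) + 415)*865 = (415 + I*sqrt(193))*865 = 358975 + 865*I*sqrt(193)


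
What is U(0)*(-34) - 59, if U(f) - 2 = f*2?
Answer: -127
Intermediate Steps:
U(f) = 2 + 2*f (U(f) = 2 + f*2 = 2 + 2*f)
U(0)*(-34) - 59 = (2 + 2*0)*(-34) - 59 = (2 + 0)*(-34) - 59 = 2*(-34) - 59 = -68 - 59 = -127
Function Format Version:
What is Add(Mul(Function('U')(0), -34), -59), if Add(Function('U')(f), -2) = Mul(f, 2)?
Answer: -127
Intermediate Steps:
Function('U')(f) = Add(2, Mul(2, f)) (Function('U')(f) = Add(2, Mul(f, 2)) = Add(2, Mul(2, f)))
Add(Mul(Function('U')(0), -34), -59) = Add(Mul(Add(2, Mul(2, 0)), -34), -59) = Add(Mul(Add(2, 0), -34), -59) = Add(Mul(2, -34), -59) = Add(-68, -59) = -127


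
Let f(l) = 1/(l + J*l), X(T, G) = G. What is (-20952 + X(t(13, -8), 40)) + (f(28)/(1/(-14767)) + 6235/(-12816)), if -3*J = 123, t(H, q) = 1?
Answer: -18749181523/897120 ≈ -20899.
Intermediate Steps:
J = -41 (J = -⅓*123 = -41)
f(l) = -1/(40*l) (f(l) = 1/(l - 41*l) = 1/(-40*l) = -1/(40*l))
(-20952 + X(t(13, -8), 40)) + (f(28)/(1/(-14767)) + 6235/(-12816)) = (-20952 + 40) + ((-1/40/28)/(1/(-14767)) + 6235/(-12816)) = -20912 + ((-1/40*1/28)/(-1/14767) + 6235*(-1/12816)) = -20912 + (-1/1120*(-14767) - 6235/12816) = -20912 + (14767/1120 - 6235/12816) = -20912 + 11391917/897120 = -18749181523/897120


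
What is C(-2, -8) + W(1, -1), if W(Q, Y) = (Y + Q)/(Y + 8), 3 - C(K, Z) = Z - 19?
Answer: 30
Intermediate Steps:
C(K, Z) = 22 - Z (C(K, Z) = 3 - (Z - 19) = 3 - (-19 + Z) = 3 + (19 - Z) = 22 - Z)
W(Q, Y) = (Q + Y)/(8 + Y)
C(-2, -8) + W(1, -1) = (22 - 1*(-8)) + (1 - 1)/(8 - 1) = (22 + 8) + 0/7 = 30 + (1/7)*0 = 30 + 0 = 30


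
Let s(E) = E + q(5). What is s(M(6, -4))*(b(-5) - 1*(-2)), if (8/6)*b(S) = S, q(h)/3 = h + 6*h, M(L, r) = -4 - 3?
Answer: -343/2 ≈ -171.50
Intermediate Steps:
M(L, r) = -7
q(h) = 21*h (q(h) = 3*(h + 6*h) = 3*(7*h) = 21*h)
b(S) = 3*S/4
s(E) = 105 + E (s(E) = E + 21*5 = E + 105 = 105 + E)
s(M(6, -4))*(b(-5) - 1*(-2)) = (105 - 7)*((¾)*(-5) - 1*(-2)) = 98*(-15/4 + 2) = 98*(-7/4) = -343/2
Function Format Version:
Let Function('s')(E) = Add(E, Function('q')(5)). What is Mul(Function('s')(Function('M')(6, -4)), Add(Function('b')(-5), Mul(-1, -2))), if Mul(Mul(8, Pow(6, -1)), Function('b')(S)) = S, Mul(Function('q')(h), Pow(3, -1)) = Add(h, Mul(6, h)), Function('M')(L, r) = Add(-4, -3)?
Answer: Rational(-343, 2) ≈ -171.50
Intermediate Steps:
Function('M')(L, r) = -7
Function('q')(h) = Mul(21, h) (Function('q')(h) = Mul(3, Add(h, Mul(6, h))) = Mul(3, Mul(7, h)) = Mul(21, h))
Function('b')(S) = Mul(Rational(3, 4), S)
Function('s')(E) = Add(105, E) (Function('s')(E) = Add(E, Mul(21, 5)) = Add(E, 105) = Add(105, E))
Mul(Function('s')(Function('M')(6, -4)), Add(Function('b')(-5), Mul(-1, -2))) = Mul(Add(105, -7), Add(Mul(Rational(3, 4), -5), Mul(-1, -2))) = Mul(98, Add(Rational(-15, 4), 2)) = Mul(98, Rational(-7, 4)) = Rational(-343, 2)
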